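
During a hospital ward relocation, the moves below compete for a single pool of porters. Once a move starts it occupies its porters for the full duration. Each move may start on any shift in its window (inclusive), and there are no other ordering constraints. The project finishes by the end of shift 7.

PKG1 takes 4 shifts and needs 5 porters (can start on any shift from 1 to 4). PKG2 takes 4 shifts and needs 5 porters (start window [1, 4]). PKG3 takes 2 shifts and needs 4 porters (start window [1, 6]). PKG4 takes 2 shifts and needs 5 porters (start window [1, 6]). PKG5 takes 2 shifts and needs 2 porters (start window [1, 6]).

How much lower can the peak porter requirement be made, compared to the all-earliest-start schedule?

Early-start peak: s1:21  s2:21  s3:10  s4:10  s5:0  s6:0  s7:0 ⇒ 21.
Leveled (PKG1@1, PKG2@1, PKG3@5, PKG4@5, PKG5@5): s1:10  s2:10  s3:10  s4:10  s5:11  s6:11  s7:0 ⇒ 11.
Reduction 21 − 11 = 10.

10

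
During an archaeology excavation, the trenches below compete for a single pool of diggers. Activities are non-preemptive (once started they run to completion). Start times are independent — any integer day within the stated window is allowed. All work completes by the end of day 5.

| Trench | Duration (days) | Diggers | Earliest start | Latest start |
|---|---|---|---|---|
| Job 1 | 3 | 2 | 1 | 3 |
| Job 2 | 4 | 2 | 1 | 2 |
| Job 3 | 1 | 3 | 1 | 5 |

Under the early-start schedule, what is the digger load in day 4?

2

At early start, day 4 has: Job 2.
Demand: 2 = 2.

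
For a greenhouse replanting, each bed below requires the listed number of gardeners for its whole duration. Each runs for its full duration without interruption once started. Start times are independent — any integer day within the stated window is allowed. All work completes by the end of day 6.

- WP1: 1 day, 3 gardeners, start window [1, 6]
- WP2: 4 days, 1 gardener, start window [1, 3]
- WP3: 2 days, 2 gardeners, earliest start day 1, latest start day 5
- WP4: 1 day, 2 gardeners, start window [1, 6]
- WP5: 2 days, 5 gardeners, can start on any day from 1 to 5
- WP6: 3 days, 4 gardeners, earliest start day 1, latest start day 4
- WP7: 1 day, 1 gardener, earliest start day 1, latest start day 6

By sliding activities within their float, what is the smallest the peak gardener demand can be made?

Early-start (WP1@1, WP2@1, WP3@1, WP4@1, WP5@1, WP6@1, WP7@1) gives peak 18: d1:18  d2:12  d3:5  d4:1  d5:0  d6:0.
Shift WP3→5, WP5→2, WP6→4, WP7→4.
Schedule WP1@1, WP2@1, WP3@5, WP4@1, WP5@2, WP6@4, WP7@4: d1:6  d2:6  d3:6  d4:6  d5:6  d6:6 — peak 6.
Total gardener-days = 36 over 6 days ⇒ peak ≥ ⌈36/6⌉ = 6, so 6 is optimal.

6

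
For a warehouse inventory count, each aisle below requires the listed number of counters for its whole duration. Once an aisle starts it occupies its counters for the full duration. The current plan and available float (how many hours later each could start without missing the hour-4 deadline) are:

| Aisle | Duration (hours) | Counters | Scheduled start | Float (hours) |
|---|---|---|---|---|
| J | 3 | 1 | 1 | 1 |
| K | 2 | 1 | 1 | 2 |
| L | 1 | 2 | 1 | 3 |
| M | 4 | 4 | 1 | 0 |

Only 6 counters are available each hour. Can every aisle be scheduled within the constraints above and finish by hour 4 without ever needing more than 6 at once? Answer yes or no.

yes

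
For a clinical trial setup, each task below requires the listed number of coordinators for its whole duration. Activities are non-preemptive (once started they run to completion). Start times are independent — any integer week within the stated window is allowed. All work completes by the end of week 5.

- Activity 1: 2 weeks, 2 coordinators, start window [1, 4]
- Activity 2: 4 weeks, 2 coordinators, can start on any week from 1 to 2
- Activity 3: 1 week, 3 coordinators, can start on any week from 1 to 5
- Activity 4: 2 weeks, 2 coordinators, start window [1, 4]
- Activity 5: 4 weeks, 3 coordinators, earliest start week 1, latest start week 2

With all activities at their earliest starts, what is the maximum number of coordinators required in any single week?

12

Early-start schedule: Activity 1@1, Activity 2@1, Activity 3@1, Activity 4@1, Activity 5@1.
Load per week: week 1: 12, week 2: 9, week 3: 5, week 4: 5, week 5: 0.
Peak is 12.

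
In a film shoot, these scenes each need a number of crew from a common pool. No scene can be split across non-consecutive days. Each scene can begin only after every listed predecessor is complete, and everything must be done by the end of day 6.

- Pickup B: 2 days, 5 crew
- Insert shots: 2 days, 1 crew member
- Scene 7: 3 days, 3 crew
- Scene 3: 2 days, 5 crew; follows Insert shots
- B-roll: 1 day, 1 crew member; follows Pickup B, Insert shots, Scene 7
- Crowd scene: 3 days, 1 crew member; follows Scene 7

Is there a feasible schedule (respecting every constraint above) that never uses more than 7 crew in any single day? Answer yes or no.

no

The minimum achievable peak is 8; 7 < 8, so no feasible schedule stays within the cap.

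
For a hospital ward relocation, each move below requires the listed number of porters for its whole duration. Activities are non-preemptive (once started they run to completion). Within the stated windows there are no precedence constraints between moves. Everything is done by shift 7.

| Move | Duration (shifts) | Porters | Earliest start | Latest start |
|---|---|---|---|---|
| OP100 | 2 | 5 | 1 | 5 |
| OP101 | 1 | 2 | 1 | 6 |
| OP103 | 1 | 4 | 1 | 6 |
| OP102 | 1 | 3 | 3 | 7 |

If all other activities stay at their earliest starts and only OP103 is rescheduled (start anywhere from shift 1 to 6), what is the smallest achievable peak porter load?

7

OP103@1: s1:11  s2:5  s3:3  s4:0  s5:0  s6:0  s7:0 → peak 11
OP103@2: s1:7  s2:9  s3:3  s4:0  s5:0  s6:0  s7:0 → peak 9
OP103@3: s1:7  s2:5  s3:7  s4:0  s5:0  s6:0  s7:0 → peak 7
OP103@4: s1:7  s2:5  s3:3  s4:4  s5:0  s6:0  s7:0 → peak 7
OP103@5: s1:7  s2:5  s3:3  s4:0  s5:4  s6:0  s7:0 → peak 7
OP103@6: s1:7  s2:5  s3:3  s4:0  s5:0  s6:4  s7:0 → peak 7
Best is OP103@3, peak 7.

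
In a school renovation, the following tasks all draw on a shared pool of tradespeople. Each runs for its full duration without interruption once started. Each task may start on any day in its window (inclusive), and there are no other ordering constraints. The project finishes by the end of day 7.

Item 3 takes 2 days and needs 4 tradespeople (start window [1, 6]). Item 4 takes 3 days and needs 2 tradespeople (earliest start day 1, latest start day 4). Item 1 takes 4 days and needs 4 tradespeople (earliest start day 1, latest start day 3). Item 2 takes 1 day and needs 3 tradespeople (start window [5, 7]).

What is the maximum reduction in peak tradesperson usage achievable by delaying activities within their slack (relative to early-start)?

Early-start peak: d1:10  d2:10  d3:6  d4:4  d5:3  d6:0  d7:0 ⇒ 10.
Leveled (Item 3@1, Item 4@1, Item 1@3, Item 2@7): d1:6  d2:6  d3:6  d4:4  d5:4  d6:4  d7:3 ⇒ 6.
Reduction 10 − 6 = 4.

4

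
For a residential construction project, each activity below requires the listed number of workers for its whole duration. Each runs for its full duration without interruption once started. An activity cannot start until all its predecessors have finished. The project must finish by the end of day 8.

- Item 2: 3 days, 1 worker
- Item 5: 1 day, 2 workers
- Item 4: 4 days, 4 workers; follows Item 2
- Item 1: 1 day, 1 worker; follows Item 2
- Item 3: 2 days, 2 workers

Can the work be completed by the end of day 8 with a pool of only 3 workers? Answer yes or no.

Total worker-days = 26; over 8 days the average is 26/8 > 3, so some day must exceed 3.

no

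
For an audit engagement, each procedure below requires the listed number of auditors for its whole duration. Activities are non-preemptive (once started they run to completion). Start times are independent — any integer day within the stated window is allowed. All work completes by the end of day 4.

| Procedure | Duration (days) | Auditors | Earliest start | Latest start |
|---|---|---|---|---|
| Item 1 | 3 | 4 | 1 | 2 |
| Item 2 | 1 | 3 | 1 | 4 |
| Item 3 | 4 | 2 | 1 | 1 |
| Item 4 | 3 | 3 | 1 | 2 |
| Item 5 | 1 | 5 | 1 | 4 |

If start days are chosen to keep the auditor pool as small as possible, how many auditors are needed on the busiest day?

Early-start (Item 1@1, Item 2@1, Item 3@1, Item 4@1, Item 5@1) gives peak 17: d1:17  d2:9  d3:9  d4:2.
Shift Item 4→2, Item 5→4.
Schedule Item 1@1, Item 2@1, Item 3@1, Item 4@2, Item 5@4: d1:9  d2:9  d3:9  d4:10 — peak 10.
Total auditor-days = 37 over 4 days ⇒ peak ≥ ⌈37/4⌉ = 10, so 10 is optimal.

10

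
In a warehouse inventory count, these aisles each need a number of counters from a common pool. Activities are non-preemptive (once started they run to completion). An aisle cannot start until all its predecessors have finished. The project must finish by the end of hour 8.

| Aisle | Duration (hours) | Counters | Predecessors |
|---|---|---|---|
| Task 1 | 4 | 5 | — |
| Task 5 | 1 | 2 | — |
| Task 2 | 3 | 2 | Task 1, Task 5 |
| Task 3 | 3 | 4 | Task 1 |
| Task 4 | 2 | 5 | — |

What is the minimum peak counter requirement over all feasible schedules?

10

Early-start (Task 1@1, Task 5@1, Task 2@5, Task 3@5, Task 4@1) gives peak 12: h1:12  h2:10  h3:5  h4:5  h5:6  h6:6  h7:6  h8:0.
Shift Task 4→2.
Schedule Task 1@1, Task 5@1, Task 2@5, Task 3@5, Task 4@2: h1:7  h2:10  h3:10  h4:5  h5:6  h6:6  h7:6  h8:0 — peak 10.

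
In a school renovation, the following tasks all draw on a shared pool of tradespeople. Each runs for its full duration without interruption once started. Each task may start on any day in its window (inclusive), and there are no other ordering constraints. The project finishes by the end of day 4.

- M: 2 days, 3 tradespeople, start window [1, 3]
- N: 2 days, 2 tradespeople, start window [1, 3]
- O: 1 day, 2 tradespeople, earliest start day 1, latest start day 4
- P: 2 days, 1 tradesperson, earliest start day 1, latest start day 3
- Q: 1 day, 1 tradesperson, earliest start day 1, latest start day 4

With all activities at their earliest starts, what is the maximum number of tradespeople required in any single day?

Early-start schedule: M@1, N@1, O@1, P@1, Q@1.
Load per day: day 1: 9, day 2: 6, day 3: 0, day 4: 0.
Peak is 9.

9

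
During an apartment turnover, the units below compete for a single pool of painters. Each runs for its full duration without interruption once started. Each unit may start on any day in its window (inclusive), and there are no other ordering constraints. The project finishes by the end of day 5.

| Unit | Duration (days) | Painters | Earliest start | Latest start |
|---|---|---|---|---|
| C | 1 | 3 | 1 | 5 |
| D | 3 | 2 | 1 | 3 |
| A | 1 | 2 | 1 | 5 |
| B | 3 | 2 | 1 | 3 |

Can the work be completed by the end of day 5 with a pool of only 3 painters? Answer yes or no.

no

Total painter-days = 17; over 5 days the average is 17/5 > 3, so some day must exceed 3.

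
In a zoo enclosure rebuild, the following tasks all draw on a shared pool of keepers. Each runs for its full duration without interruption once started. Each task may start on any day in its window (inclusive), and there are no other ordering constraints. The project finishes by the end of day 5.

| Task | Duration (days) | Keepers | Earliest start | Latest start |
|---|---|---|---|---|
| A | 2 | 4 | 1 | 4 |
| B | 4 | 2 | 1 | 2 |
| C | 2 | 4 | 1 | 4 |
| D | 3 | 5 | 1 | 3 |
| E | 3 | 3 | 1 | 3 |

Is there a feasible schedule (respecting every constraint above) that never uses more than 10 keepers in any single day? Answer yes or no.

Schedule A@1, B@1, C@1, D@3, E@3: d1:10  d2:10  d3:10  d4:10  d5:8 — peak 10 ≤ 10.

yes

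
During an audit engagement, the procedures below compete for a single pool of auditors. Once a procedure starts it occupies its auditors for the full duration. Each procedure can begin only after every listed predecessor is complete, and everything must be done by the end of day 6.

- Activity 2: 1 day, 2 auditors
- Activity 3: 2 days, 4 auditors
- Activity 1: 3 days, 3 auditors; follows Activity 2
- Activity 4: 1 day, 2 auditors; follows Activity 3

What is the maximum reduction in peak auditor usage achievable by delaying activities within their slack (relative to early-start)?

Early-start peak: d1:6  d2:7  d3:5  d4:3  d5:0  d6:0 ⇒ 7.
Leveled (Activity 2@3, Activity 3@1, Activity 1@4, Activity 4@3): d1:4  d2:4  d3:4  d4:3  d5:3  d6:3 ⇒ 4.
Reduction 7 − 4 = 3.

3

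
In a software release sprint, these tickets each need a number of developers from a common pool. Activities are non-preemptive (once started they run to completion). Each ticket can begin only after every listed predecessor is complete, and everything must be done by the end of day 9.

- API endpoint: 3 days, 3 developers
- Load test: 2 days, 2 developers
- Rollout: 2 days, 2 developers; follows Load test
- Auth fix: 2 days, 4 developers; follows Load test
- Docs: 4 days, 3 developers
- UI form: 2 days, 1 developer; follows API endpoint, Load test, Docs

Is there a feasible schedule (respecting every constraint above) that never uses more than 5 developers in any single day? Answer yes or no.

yes

Schedule API endpoint@1, Load test@1, Rollout@3, Auth fix@8, Docs@4, UI form@8: d1:5  d2:5  d3:5  d4:5  d5:3  d6:3  d7:3  d8:5  d9:5 — peak 5 ≤ 5.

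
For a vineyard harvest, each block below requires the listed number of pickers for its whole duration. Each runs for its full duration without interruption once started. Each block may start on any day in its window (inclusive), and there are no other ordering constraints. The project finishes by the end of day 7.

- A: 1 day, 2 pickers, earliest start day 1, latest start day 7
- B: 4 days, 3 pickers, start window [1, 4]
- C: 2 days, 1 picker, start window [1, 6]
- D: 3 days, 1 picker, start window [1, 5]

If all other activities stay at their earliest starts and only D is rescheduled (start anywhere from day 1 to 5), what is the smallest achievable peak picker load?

D@1: d1:7  d2:5  d3:4  d4:3  d5:0  d6:0  d7:0 → peak 7
D@2: d1:6  d2:5  d3:4  d4:4  d5:0  d6:0  d7:0 → peak 6
D@3: d1:6  d2:4  d3:4  d4:4  d5:1  d6:0  d7:0 → peak 6
D@4: d1:6  d2:4  d3:3  d4:4  d5:1  d6:1  d7:0 → peak 6
D@5: d1:6  d2:4  d3:3  d4:3  d5:1  d6:1  d7:1 → peak 6
Best is D@2, peak 6.

6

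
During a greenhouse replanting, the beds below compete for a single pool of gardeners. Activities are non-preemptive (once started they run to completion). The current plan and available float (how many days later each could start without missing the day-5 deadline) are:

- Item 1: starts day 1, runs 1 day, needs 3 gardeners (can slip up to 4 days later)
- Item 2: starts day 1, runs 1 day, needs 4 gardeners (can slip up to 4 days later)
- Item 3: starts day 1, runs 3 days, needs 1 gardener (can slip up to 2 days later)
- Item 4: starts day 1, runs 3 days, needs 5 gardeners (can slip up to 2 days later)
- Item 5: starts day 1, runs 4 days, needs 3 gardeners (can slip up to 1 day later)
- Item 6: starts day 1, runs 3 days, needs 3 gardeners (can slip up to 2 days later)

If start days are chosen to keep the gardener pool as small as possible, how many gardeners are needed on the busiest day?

Early-start (Item 1@1, Item 2@1, Item 3@1, Item 4@1, Item 5@1, Item 6@1) gives peak 19: d1:19  d2:12  d3:12  d4:3  d5:0.
Shift Item 4→2, Item 6→2.
Schedule Item 1@1, Item 2@1, Item 3@1, Item 4@2, Item 5@1, Item 6@2: d1:11  d2:12  d3:12  d4:11  d5:0 — peak 12.

12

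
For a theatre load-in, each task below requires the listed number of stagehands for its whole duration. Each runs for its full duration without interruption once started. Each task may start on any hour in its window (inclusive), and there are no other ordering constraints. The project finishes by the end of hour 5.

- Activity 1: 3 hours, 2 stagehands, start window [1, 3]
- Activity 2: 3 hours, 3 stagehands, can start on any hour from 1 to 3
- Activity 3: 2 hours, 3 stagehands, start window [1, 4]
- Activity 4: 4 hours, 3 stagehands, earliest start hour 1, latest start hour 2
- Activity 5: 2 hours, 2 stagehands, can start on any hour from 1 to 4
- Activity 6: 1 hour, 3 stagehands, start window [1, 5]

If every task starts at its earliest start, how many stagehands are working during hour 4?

At early start, hour 4 has: Activity 4.
Demand: 3 = 3.

3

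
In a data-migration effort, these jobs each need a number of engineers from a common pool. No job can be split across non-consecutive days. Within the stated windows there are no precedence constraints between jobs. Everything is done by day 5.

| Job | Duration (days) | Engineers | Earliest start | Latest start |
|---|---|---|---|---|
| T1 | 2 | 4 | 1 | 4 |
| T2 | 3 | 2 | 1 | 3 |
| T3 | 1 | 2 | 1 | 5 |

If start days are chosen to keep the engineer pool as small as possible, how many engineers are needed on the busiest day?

Early-start (T1@1, T2@1, T3@1) gives peak 8: d1:8  d2:6  d3:2  d4:0  d5:0.
Shift T2→3, T3→3.
Schedule T1@1, T2@3, T3@3: d1:4  d2:4  d3:4  d4:2  d5:2 — peak 4.
Total engineer-days = 16 over 5 days ⇒ peak ≥ ⌈16/5⌉ = 4, so 4 is optimal.

4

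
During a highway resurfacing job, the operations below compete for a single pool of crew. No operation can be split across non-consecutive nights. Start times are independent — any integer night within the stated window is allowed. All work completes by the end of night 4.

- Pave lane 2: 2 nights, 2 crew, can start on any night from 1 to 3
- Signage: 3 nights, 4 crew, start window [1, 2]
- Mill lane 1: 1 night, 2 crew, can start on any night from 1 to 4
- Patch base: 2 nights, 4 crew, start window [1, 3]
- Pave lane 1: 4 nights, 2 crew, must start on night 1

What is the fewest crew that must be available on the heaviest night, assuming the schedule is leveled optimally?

Early-start (Pave lane 2@1, Signage@1, Mill lane 1@1, Patch base@1, Pave lane 1@1) gives peak 14: n1:14  n2:12  n3:6  n4:2.
Shift Patch base→3.
Schedule Pave lane 2@1, Signage@1, Mill lane 1@1, Patch base@3, Pave lane 1@1: n1:10  n2:8  n3:10  n4:6 — peak 10.

10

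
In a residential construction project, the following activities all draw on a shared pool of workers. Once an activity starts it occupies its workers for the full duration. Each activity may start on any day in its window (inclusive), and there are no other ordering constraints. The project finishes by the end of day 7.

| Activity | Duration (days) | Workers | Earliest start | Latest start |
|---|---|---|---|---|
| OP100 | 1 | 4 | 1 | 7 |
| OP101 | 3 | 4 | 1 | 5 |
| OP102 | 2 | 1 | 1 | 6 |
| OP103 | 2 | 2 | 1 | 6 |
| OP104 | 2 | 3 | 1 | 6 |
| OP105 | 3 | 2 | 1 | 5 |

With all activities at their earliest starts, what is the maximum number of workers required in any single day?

Early-start schedule: OP100@1, OP101@1, OP102@1, OP103@1, OP104@1, OP105@1.
Load per day: day 1: 16, day 2: 12, day 3: 6, day 4: 0, day 5: 0, day 6: 0, day 7: 0.
Peak is 16.

16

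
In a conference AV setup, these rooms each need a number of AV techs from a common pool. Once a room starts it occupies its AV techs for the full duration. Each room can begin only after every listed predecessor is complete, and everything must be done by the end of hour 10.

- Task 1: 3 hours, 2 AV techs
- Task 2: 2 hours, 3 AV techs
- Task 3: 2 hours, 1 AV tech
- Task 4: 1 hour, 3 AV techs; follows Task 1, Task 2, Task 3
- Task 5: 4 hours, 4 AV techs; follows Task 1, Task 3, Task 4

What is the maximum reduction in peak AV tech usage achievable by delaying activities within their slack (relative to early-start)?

Early-start peak: h1:6  h2:6  h3:2  h4:3  h5:4  h6:4  h7:4  h8:4  h9:0  h10:0 ⇒ 6.
Leveled (Task 1@1, Task 2@4, Task 3@1, Task 4@6, Task 5@7): h1:3  h2:3  h3:2  h4:3  h5:3  h6:3  h7:4  h8:4  h9:4  h10:4 ⇒ 4.
Reduction 6 − 4 = 2.

2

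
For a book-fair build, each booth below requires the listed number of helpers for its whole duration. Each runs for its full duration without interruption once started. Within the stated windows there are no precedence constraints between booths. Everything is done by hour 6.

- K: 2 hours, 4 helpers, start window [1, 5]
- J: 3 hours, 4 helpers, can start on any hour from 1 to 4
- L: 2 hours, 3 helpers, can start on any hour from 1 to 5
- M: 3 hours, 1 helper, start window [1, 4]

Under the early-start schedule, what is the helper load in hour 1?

12

At early start, hour 1 has: K, J, L, M.
Demand: 4 + 4 + 3 + 1 = 12.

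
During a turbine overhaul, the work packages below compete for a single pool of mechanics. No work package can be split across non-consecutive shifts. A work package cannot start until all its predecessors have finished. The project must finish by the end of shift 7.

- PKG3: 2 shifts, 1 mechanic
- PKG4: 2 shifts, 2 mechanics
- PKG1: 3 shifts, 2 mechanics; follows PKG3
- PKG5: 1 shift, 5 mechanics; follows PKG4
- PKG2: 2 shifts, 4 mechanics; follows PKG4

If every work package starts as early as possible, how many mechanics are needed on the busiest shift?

Early-start schedule: PKG3@1, PKG4@1, PKG1@3, PKG5@3, PKG2@3.
Load per shift: shift 1: 3, shift 2: 3, shift 3: 11, shift 4: 6, shift 5: 2, shift 6: 0, shift 7: 0.
Peak is 11.

11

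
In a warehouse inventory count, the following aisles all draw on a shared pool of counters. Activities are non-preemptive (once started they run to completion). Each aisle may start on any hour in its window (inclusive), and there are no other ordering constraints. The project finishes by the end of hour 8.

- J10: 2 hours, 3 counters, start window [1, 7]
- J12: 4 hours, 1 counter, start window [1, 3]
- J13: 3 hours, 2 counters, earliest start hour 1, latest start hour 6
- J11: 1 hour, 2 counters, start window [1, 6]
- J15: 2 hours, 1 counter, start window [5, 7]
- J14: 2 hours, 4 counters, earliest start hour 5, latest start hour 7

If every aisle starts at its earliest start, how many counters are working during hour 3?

3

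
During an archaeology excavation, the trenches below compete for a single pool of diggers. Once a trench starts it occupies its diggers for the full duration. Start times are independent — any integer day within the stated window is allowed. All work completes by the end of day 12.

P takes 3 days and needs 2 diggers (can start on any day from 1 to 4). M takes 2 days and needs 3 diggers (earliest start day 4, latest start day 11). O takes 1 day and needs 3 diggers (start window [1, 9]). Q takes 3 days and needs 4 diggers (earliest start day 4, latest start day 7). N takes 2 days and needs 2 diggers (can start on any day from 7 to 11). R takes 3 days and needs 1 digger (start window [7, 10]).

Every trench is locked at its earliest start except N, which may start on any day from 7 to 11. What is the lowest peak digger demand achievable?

N@7: d1:5  d2:2  d3:2  d4:7  d5:7  d6:4  d7:3  d8:3  d9:1  d10:0  d11:0  d12:0 → peak 7
N@8: d1:5  d2:2  d3:2  d4:7  d5:7  d6:4  d7:1  d8:3  d9:3  d10:0  d11:0  d12:0 → peak 7
N@9: d1:5  d2:2  d3:2  d4:7  d5:7  d6:4  d7:1  d8:1  d9:3  d10:2  d11:0  d12:0 → peak 7
N@10: d1:5  d2:2  d3:2  d4:7  d5:7  d6:4  d7:1  d8:1  d9:1  d10:2  d11:2  d12:0 → peak 7
N@11: d1:5  d2:2  d3:2  d4:7  d5:7  d6:4  d7:1  d8:1  d9:1  d10:0  d11:2  d12:2 → peak 7
Best is N@7, peak 7.

7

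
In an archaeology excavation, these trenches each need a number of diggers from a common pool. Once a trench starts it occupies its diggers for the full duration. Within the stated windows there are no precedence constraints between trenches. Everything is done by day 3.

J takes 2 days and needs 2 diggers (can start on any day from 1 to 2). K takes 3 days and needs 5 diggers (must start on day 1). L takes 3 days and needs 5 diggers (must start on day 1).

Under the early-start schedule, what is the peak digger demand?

Early-start schedule: J@1, K@1, L@1.
Load per day: day 1: 12, day 2: 12, day 3: 10.
Peak is 12.

12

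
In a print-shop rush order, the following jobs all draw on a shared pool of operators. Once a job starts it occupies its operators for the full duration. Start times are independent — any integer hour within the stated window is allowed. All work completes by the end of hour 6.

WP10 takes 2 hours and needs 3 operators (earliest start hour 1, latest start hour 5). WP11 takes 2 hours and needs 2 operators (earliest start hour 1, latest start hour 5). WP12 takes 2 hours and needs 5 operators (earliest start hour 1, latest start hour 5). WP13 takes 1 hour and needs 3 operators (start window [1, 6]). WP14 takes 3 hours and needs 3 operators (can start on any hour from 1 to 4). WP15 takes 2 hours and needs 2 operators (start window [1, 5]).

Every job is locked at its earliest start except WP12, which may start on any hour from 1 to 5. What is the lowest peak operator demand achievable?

13

WP12@1: h1:18  h2:15  h3:3  h4:0  h5:0  h6:0 → peak 18
WP12@2: h1:13  h2:15  h3:8  h4:0  h5:0  h6:0 → peak 15
WP12@3: h1:13  h2:10  h3:8  h4:5  h5:0  h6:0 → peak 13
WP12@4: h1:13  h2:10  h3:3  h4:5  h5:5  h6:0 → peak 13
WP12@5: h1:13  h2:10  h3:3  h4:0  h5:5  h6:5 → peak 13
Best is WP12@3, peak 13.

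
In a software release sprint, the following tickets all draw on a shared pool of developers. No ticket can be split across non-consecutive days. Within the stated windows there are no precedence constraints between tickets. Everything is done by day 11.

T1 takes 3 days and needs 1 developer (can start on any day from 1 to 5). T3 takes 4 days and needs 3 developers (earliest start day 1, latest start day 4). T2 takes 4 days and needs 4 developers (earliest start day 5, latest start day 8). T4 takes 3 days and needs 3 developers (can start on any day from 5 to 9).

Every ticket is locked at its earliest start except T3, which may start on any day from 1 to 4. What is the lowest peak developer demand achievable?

7

T3@1: d1:4  d2:4  d3:4  d4:3  d5:7  d6:7  d7:7  d8:4  d9:0  d10:0  d11:0 → peak 7
T3@2: d1:1  d2:4  d3:4  d4:3  d5:10  d6:7  d7:7  d8:4  d9:0  d10:0  d11:0 → peak 10
T3@3: d1:1  d2:1  d3:4  d4:3  d5:10  d6:10  d7:7  d8:4  d9:0  d10:0  d11:0 → peak 10
T3@4: d1:1  d2:1  d3:1  d4:3  d5:10  d6:10  d7:10  d8:4  d9:0  d10:0  d11:0 → peak 10
Best is T3@1, peak 7.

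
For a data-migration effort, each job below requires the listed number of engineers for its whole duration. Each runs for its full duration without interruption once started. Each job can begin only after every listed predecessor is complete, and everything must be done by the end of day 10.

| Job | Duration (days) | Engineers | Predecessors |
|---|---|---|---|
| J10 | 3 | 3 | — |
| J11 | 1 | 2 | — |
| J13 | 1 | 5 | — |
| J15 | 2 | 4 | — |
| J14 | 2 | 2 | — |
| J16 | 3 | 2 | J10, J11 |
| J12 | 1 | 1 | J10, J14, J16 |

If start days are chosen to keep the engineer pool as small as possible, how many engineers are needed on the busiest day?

5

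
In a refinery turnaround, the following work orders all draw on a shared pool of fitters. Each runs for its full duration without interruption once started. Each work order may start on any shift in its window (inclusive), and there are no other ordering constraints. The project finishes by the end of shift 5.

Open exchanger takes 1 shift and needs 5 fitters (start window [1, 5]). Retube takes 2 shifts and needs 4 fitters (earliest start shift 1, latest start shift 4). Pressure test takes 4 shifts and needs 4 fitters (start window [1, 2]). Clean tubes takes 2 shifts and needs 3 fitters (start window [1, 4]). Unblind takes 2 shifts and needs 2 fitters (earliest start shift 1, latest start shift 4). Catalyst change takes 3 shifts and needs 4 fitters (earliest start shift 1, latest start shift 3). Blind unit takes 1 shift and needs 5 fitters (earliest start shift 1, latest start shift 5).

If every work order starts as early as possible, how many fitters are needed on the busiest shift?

27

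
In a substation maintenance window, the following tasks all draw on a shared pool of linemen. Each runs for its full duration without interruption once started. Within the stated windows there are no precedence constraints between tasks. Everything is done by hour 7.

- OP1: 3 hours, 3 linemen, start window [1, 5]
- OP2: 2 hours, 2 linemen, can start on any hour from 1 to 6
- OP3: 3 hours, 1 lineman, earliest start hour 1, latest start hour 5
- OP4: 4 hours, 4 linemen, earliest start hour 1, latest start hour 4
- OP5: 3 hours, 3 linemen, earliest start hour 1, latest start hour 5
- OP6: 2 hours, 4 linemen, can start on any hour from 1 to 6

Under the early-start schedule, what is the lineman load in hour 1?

17

At early start, hour 1 has: OP1, OP2, OP3, OP4, OP5, OP6.
Demand: 3 + 2 + 1 + 4 + 3 + 4 = 17.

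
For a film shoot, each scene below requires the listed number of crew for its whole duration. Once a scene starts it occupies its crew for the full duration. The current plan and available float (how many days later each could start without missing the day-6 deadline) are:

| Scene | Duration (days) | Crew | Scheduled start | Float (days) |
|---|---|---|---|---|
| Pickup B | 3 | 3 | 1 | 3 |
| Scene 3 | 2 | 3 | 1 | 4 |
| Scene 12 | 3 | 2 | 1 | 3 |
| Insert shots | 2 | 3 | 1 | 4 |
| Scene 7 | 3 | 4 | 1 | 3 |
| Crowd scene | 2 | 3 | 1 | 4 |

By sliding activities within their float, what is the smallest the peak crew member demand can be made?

8

Early-start (Pickup B@1, Scene 3@1, Scene 12@1, Insert shots@1, Scene 7@1, Crowd scene@1) gives peak 18: d1:18  d2:18  d3:9  d4:0  d5:0  d6:0.
Shift Insert shots→3, Scene 7→4, Crowd scene→5.
Schedule Pickup B@1, Scene 3@1, Scene 12@1, Insert shots@3, Scene 7@4, Crowd scene@5: d1:8  d2:8  d3:8  d4:7  d5:7  d6:7 — peak 8.
Total crew member-days = 45 over 6 days ⇒ peak ≥ ⌈45/6⌉ = 8, so 8 is optimal.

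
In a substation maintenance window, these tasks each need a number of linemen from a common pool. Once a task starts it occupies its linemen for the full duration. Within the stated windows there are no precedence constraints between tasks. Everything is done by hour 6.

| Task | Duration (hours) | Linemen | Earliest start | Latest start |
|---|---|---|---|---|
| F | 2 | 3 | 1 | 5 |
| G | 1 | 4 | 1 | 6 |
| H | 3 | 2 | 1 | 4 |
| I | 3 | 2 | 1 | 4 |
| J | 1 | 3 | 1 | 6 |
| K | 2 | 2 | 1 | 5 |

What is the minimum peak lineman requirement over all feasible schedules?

Early-start (F@1, G@1, H@1, I@1, J@1, K@1) gives peak 16: h1:16  h2:9  h3:4  h4:0  h5:0  h6:0.
Shift G→3, I→4, J→4, K→5.
Schedule F@1, G@3, H@1, I@4, J@4, K@5: h1:5  h2:5  h3:6  h4:5  h5:4  h6:4 — peak 6.

6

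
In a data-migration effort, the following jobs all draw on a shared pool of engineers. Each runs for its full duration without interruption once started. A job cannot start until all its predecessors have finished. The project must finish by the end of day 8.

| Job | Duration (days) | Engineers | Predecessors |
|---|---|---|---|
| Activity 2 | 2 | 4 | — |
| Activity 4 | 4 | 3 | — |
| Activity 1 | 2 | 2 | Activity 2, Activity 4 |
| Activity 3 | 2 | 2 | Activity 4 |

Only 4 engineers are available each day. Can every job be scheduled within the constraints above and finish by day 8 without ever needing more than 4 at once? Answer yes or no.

Schedule Activity 2@1, Activity 4@3, Activity 1@7, Activity 3@7: d1:4  d2:4  d3:3  d4:3  d5:3  d6:3  d7:4  d8:4 — peak 4 ≤ 4.

yes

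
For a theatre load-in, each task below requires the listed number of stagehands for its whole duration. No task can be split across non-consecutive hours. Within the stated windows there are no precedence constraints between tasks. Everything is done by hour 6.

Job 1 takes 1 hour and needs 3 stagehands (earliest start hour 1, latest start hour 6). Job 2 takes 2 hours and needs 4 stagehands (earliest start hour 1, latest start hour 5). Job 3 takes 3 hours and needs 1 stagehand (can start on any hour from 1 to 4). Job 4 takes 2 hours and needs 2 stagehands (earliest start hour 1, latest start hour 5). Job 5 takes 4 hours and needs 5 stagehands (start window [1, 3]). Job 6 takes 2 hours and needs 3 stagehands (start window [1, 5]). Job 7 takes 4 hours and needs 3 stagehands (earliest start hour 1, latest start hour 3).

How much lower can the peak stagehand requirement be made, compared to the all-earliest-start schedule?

11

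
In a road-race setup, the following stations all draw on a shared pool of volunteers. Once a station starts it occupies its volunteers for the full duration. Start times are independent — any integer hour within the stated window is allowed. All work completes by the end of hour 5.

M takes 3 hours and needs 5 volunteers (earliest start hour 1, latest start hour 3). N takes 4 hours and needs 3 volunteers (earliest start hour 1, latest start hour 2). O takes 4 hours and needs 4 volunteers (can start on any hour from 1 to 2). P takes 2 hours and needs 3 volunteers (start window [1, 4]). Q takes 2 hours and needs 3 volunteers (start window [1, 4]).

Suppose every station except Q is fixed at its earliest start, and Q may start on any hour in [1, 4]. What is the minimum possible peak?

15

Q@1: h1:18  h2:18  h3:12  h4:7  h5:0 → peak 18
Q@2: h1:15  h2:18  h3:15  h4:7  h5:0 → peak 18
Q@3: h1:15  h2:15  h3:15  h4:10  h5:0 → peak 15
Q@4: h1:15  h2:15  h3:12  h4:10  h5:3 → peak 15
Best is Q@3, peak 15.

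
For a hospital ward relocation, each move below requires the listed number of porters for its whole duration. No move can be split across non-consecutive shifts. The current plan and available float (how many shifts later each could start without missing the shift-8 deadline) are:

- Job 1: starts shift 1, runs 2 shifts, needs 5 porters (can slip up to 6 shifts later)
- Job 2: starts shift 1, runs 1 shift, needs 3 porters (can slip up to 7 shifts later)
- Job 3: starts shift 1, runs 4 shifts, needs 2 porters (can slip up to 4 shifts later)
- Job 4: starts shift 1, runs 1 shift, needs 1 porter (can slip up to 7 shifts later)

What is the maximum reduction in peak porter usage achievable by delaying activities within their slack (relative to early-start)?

Early-start peak: s1:11  s2:7  s3:2  s4:2  s5:0  s6:0  s7:0  s8:0 ⇒ 11.
Leveled (Job 1@1, Job 2@3, Job 3@3, Job 4@4): s1:5  s2:5  s3:5  s4:3  s5:2  s6:2  s7:0  s8:0 ⇒ 5.
Reduction 11 − 5 = 6.

6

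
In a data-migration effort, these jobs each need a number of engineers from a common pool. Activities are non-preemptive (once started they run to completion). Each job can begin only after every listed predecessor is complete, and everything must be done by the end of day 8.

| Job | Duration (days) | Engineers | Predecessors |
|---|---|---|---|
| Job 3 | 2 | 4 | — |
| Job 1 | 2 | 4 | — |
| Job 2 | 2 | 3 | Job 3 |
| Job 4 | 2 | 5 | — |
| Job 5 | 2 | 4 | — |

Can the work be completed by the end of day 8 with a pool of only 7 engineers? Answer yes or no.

yes

Schedule Job 3@1, Job 1@3, Job 2@3, Job 4@5, Job 5@7: d1:4  d2:4  d3:7  d4:7  d5:5  d6:5  d7:4  d8:4 — peak 7 ≤ 7.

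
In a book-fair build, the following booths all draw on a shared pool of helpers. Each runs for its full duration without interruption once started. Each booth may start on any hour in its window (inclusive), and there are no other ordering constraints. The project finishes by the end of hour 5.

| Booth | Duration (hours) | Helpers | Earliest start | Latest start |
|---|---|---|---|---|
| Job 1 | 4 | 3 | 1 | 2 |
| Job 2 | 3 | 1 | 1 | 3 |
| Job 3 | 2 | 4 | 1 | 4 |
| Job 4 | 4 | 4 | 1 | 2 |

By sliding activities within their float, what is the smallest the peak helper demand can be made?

Early-start (Job 1@1, Job 2@1, Job 3@1, Job 4@1) gives peak 12: h1:12  h2:12  h3:8  h4:7  h5:0.
Shift Job 3→4.
Schedule Job 1@1, Job 2@1, Job 3@4, Job 4@1: h1:8  h2:8  h3:8  h4:11  h5:4 — peak 11.

11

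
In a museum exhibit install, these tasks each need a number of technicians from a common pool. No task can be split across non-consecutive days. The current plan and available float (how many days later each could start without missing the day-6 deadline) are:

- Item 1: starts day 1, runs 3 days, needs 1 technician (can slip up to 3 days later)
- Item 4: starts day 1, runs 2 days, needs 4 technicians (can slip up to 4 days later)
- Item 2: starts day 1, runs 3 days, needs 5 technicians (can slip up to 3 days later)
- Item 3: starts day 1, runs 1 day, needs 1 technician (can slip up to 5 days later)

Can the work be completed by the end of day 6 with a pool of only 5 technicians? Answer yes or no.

yes

Schedule Item 1@1, Item 4@1, Item 2@4, Item 3@3: d1:5  d2:5  d3:2  d4:5  d5:5  d6:5 — peak 5 ≤ 5.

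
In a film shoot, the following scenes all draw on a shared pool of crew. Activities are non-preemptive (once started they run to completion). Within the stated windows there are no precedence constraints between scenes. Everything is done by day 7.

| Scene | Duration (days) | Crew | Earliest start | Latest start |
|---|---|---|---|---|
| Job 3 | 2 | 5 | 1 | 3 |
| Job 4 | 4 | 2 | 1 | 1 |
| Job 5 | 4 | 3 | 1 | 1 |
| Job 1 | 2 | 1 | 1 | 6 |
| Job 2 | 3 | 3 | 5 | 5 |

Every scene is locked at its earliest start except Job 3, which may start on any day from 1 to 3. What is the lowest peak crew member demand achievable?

Job 3@1: d1:11  d2:11  d3:5  d4:5  d5:3  d6:3  d7:3 → peak 11
Job 3@2: d1:6  d2:11  d3:10  d4:5  d5:3  d6:3  d7:3 → peak 11
Job 3@3: d1:6  d2:6  d3:10  d4:10  d5:3  d6:3  d7:3 → peak 10
Best is Job 3@3, peak 10.

10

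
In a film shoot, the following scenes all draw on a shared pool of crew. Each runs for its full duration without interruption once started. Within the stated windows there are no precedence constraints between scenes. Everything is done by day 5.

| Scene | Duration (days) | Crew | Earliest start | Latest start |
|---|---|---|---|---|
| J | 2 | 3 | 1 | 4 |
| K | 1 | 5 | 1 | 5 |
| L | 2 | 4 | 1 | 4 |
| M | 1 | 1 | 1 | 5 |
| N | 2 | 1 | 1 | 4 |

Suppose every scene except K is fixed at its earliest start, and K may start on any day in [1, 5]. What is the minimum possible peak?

K@1: d1:14  d2:8  d3:0  d4:0  d5:0 → peak 14
K@2: d1:9  d2:13  d3:0  d4:0  d5:0 → peak 13
K@3: d1:9  d2:8  d3:5  d4:0  d5:0 → peak 9
K@4: d1:9  d2:8  d3:0  d4:5  d5:0 → peak 9
K@5: d1:9  d2:8  d3:0  d4:0  d5:5 → peak 9
Best is K@3, peak 9.

9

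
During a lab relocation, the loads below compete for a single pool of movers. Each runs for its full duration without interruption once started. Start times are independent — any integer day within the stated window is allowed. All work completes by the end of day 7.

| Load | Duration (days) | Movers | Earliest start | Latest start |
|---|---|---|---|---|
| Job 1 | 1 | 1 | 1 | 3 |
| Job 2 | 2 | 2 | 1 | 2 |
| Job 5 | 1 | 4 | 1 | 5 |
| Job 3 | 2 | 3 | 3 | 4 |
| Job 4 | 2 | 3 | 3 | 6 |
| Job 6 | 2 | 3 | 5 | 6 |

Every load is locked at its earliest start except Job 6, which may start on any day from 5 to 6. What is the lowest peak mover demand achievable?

Job 6@5: d1:7  d2:2  d3:6  d4:6  d5:3  d6:3  d7:0 → peak 7
Job 6@6: d1:7  d2:2  d3:6  d4:6  d5:0  d6:3  d7:3 → peak 7
Best is Job 6@5, peak 7.

7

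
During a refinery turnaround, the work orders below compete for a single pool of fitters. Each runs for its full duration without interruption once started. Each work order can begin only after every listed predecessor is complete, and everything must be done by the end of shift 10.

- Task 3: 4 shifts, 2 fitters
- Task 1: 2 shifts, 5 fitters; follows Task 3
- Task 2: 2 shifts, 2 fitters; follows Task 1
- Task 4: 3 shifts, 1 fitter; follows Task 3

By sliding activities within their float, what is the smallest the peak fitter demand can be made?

Early-start (Task 3@1, Task 1@5, Task 2@7, Task 4@5) gives peak 6: s1:2  s2:2  s3:2  s4:2  s5:6  s6:6  s7:3  s8:2  s9:0  s10:0.
Shift Task 4→7.
Schedule Task 3@1, Task 1@5, Task 2@7, Task 4@7: s1:2  s2:2  s3:2  s4:2  s5:5  s6:5  s7:3  s8:3  s9:1  s10:0 — peak 5.

5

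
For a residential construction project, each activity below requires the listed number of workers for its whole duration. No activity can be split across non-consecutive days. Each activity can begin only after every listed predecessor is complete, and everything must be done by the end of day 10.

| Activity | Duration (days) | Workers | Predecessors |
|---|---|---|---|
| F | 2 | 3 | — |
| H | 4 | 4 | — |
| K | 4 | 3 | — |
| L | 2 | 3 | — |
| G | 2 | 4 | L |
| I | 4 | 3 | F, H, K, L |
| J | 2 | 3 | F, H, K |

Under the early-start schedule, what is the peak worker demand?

Early-start schedule: F@1, H@1, K@1, L@1, G@3, I@5, J@5.
Load per day: day 1: 13, day 2: 13, day 3: 11, day 4: 11, day 5: 6, day 6: 6, day 7: 3, day 8: 3, day 9: 0, day 10: 0.
Peak is 13.

13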